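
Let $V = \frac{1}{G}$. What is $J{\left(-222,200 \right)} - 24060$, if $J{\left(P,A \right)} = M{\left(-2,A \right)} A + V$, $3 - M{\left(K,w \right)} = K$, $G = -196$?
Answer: $- \frac{4519761}{196} \approx -23060.0$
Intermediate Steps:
$V = - \frac{1}{196}$ ($V = \frac{1}{-196} = - \frac{1}{196} \approx -0.005102$)
$M{\left(K,w \right)} = 3 - K$
$J{\left(P,A \right)} = - \frac{1}{196} + 5 A$ ($J{\left(P,A \right)} = \left(3 - -2\right) A - \frac{1}{196} = \left(3 + 2\right) A - \frac{1}{196} = 5 A - \frac{1}{196} = - \frac{1}{196} + 5 A$)
$J{\left(-222,200 \right)} - 24060 = \left(- \frac{1}{196} + 5 \cdot 200\right) - 24060 = \left(- \frac{1}{196} + 1000\right) - 24060 = \frac{195999}{196} - 24060 = - \frac{4519761}{196}$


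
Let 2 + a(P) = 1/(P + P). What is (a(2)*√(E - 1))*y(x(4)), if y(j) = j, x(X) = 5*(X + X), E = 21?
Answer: -140*√5 ≈ -313.05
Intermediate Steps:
a(P) = -2 + 1/(2*P) (a(P) = -2 + 1/(P + P) = -2 + 1/(2*P))
x(X) = 10*X (x(X) = 5*(2*X) = 10*X)
(a(2)*√(E - 1))*y(x(4)) = ((-2 + (½)/2)*√(21 - 1))*(10*4) = ((-2 + (½)*(½))*√20)*40 = ((-2 + ¼)*(2*√5))*40 = -7*√5/2*40 = -140*√5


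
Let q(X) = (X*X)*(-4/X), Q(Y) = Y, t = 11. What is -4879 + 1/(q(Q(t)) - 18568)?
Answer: -90807949/18612 ≈ -4879.0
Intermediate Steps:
q(X) = -4*X (q(X) = X**2*(-4/X) = -4*X)
-4879 + 1/(q(Q(t)) - 18568) = -4879 + 1/(-4*11 - 18568) = -4879 + 1/(-44 - 18568) = -4879 + 1/(-18612) = -4879 - 1/18612 = -90807949/18612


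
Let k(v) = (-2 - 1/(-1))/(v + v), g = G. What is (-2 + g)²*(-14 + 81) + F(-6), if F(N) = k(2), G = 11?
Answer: 21707/4 ≈ 5426.8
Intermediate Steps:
g = 11
k(v) = -1/(2*v) (k(v) = (-2 - 1*(-1))/((2*v)) = (-2 + 1)*(1/(2*v)) = -1/(2*v))
F(N) = -¼ (F(N) = -½/2 = -½*½ = -¼)
(-2 + g)²*(-14 + 81) + F(-6) = (-2 + 11)²*(-14 + 81) - ¼ = 9²*67 - ¼ = 81*67 - ¼ = 5427 - ¼ = 21707/4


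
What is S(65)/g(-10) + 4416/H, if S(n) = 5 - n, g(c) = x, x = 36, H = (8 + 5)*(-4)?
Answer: -3377/39 ≈ -86.590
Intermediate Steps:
H = -52 (H = 13*(-4) = -52)
g(c) = 36
S(65)/g(-10) + 4416/H = (5 - 1*65)/36 + 4416/(-52) = (5 - 65)*(1/36) + 4416*(-1/52) = -60*1/36 - 1104/13 = -5/3 - 1104/13 = -3377/39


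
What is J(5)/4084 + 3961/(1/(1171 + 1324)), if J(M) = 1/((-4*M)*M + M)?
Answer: 3834288006099/387980 ≈ 9.8827e+6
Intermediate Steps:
J(M) = 1/(M - 4*M²) (J(M) = 1/(-4*M² + M) = 1/(M - 4*M²))
J(5)/4084 + 3961/(1/(1171 + 1324)) = -1/(5*(-1 + 4*5))/4084 + 3961/(1/(1171 + 1324)) = -1*⅕/(-1 + 20)*(1/4084) + 3961/(1/2495) = -1*⅕/19*(1/4084) + 3961/(1/2495) = -1*⅕*1/19*(1/4084) + 3961*2495 = -1/95*1/4084 + 9882695 = -1/387980 + 9882695 = 3834288006099/387980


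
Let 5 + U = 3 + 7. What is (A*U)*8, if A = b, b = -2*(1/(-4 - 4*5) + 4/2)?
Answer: -158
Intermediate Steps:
b = -79/20 (b = -2*((⅕)/(-8) + 4*(½)) = -2*(-⅛*⅕ + 2) = -2*(-1/40 + 2) = -2*79/40 = -79/20 ≈ -3.9500)
A = -79/20 ≈ -3.9500
U = 5 (U = -5 + (3 + 7) = -5 + 10 = 5)
(A*U)*8 = -79/20*5*8 = -79/4*8 = -158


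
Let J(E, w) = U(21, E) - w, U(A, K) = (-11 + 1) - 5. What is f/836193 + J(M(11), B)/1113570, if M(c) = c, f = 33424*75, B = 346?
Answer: 930398470109/310386479670 ≈ 2.9975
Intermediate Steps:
f = 2506800
U(A, K) = -15 (U(A, K) = -10 - 5 = -15)
J(E, w) = -15 - w
f/836193 + J(M(11), B)/1113570 = 2506800/836193 + (-15 - 1*346)/1113570 = 2506800*(1/836193) + (-15 - 346)*(1/1113570) = 835600/278731 - 361*1/1113570 = 835600/278731 - 361/1113570 = 930398470109/310386479670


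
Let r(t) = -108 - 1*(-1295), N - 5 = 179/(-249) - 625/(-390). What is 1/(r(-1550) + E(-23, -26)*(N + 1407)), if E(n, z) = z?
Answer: -83/2950482 ≈ -2.8131e-5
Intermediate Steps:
N = 12697/2158 (N = 5 + (179/(-249) - 625/(-390)) = 5 + (179*(-1/249) - 625*(-1/390)) = 5 + (-179/249 + 125/78) = 5 + 1907/2158 = 12697/2158 ≈ 5.8837)
r(t) = 1187 (r(t) = -108 + 1295 = 1187)
1/(r(-1550) + E(-23, -26)*(N + 1407)) = 1/(1187 - 26*(12697/2158 + 1407)) = 1/(1187 - 26*3049003/2158) = 1/(1187 - 3049003/83) = 1/(-2950482/83) = -83/2950482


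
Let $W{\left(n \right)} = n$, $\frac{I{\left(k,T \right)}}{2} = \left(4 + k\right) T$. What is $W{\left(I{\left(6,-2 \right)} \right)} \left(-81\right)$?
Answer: $3240$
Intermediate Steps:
$I{\left(k,T \right)} = 2 T \left(4 + k\right)$ ($I{\left(k,T \right)} = 2 \left(4 + k\right) T = 2 T \left(4 + k\right)$)
$W{\left(I{\left(6,-2 \right)} \right)} \left(-81\right) = 2 \left(-2\right) \left(4 + 6\right) \left(-81\right) = 2 \left(-2\right) 10 \left(-81\right) = \left(-40\right) \left(-81\right) = 3240$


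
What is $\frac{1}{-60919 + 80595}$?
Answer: $\frac{1}{19676} \approx 5.0823 \cdot 10^{-5}$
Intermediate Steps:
$\frac{1}{-60919 + 80595} = \frac{1}{19676}$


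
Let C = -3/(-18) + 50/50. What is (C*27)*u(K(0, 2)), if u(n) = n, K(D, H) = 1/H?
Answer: 63/4 ≈ 15.750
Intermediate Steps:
C = 7/6 (C = -3*(-1/18) + 50*(1/50) = 1/6 + 1 = 7/6 ≈ 1.1667)
(C*27)*u(K(0, 2)) = ((7/6)*27)/2 = (63/2)*(1/2) = 63/4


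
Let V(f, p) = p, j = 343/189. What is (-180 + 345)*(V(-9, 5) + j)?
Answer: 10120/9 ≈ 1124.4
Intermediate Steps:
j = 49/27 (j = 343*(1/189) = 49/27 ≈ 1.8148)
(-180 + 345)*(V(-9, 5) + j) = (-180 + 345)*(5 + 49/27) = 165*(184/27) = 10120/9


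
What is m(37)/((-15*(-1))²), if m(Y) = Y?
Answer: 37/225 ≈ 0.16444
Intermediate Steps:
m(37)/((-15*(-1))²) = 37/((-15*(-1))²) = 37/(15²) = 37/225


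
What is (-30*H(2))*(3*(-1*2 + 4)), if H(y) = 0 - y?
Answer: 360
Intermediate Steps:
H(y) = -y
(-30*H(2))*(3*(-1*2 + 4)) = (-(-30)*2)*(3*(-1*2 + 4)) = (-30*(-2))*(3*(-2 + 4)) = 60*(3*2) = 60*6 = 360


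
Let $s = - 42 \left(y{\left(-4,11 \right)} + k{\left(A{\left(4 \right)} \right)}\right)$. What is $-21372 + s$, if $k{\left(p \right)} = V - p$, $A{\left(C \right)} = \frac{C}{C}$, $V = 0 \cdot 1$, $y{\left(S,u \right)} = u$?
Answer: $-21792$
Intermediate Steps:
$V = 0$
$A{\left(C \right)} = 1$
$k{\left(p \right)} = - p$ ($k{\left(p \right)} = 0 - p = - p$)
$s = -420$ ($s = - 42 \left(11 - 1\right) = \left(-42\right) 10 = -420$)
$-21372 + s = -21372 - 420 = -21792$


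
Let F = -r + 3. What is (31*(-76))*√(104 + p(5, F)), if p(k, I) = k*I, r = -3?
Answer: -2356*√134 ≈ -27273.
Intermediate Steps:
F = 6 (F = -1*(-3) + 3 = 3 + 3 = 6)
p(k, I) = I*k
(31*(-76))*√(104 + p(5, F)) = (31*(-76))*√(104 + 6*5) = -2356*√(104 + 30) = -2356*√134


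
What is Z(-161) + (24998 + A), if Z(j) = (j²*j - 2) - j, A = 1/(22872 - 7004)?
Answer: -65822431631/15868 ≈ -4.1481e+6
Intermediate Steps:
A = 1/15868 ≈ 6.3020e-5
Z(j) = -2 + j³ - j (Z(j) = (j³ - 2) - j = (-2 + j³) - j = -2 + j³ - j)
Z(-161) + (24998 + A) = (-2 + (-161)³ - 1*(-161)) + (24998 + 1/15868) = (-2 - 4173281 + 161) + 396668265/15868 = -4173122 + 396668265/15868 = -65822431631/15868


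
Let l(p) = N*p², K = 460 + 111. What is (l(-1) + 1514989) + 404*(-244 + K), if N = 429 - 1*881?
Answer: 1646645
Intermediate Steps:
K = 571
N = -452 (N = 429 - 881 = -452)
l(p) = -452*p²
(l(-1) + 1514989) + 404*(-244 + K) = (-452*(-1)² + 1514989) + 404*(-244 + 571) = (-452*1 + 1514989) + 404*327 = (-452 + 1514989) + 132108 = 1514537 + 132108 = 1646645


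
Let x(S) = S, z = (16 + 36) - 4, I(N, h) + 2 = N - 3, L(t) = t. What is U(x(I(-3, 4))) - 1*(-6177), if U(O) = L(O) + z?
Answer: 6217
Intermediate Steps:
I(N, h) = -5 + N (I(N, h) = -2 + (N - 3) = -2 + (-3 + N) = -5 + N)
z = 48 (z = 52 - 4 = 48)
U(O) = 48 + O (U(O) = O + 48 = 48 + O)
U(x(I(-3, 4))) - 1*(-6177) = (48 + (-5 - 3)) - 1*(-6177) = (48 - 8) + 6177 = 40 + 6177 = 6217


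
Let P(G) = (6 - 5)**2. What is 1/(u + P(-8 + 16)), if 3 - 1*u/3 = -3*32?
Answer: 1/298 ≈ 0.0033557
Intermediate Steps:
P(G) = 1 (P(G) = 1**2 = 1)
u = 297 (u = 9 - (-9)*32 = 9 - 3*(-96) = 9 + 288 = 297)
1/(u + P(-8 + 16)) = 1/(297 + 1) = 1/298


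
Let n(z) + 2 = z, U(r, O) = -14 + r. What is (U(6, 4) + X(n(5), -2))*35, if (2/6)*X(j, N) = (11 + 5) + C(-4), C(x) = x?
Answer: 980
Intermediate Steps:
n(z) = -2 + z
X(j, N) = 36 (X(j, N) = 3*((11 + 5) - 4) = 3*(16 - 4) = 3*12 = 36)
(U(6, 4) + X(n(5), -2))*35 = ((-14 + 6) + 36)*35 = (-8 + 36)*35 = 28*35 = 980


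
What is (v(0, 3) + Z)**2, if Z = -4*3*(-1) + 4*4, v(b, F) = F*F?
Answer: 1369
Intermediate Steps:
v(b, F) = F**2
Z = 28 (Z = -12*(-1) + 16 = 12 + 16 = 28)
(v(0, 3) + Z)**2 = (3**2 + 28)**2 = (9 + 28)**2 = 37**2 = 1369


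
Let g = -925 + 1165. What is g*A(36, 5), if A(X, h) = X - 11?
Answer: 6000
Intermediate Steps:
g = 240
A(X, h) = -11 + X
g*A(36, 5) = 240*(-11 + 36) = 240*25 = 6000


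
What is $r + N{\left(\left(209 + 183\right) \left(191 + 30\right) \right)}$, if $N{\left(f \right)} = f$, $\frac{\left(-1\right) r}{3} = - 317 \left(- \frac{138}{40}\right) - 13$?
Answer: $\frac{1667801}{20} \approx 83390.0$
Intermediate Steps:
$r = - \frac{64839}{20}$ ($r = - 3 \left(- 317 \left(- \frac{138}{40}\right) - 13\right) = - 3 \left(- 317 \left(\left(-138\right) \frac{1}{40}\right) + \left(-100 + 87\right)\right) = - 3 \left(\left(-317\right) \left(- \frac{69}{20}\right) - 13\right) = - 3 \left(\frac{21873}{20} - 13\right) = \left(-3\right) \frac{21613}{20} = - \frac{64839}{20} \approx -3241.9$)
$r + N{\left(\left(209 + 183\right) \left(191 + 30\right) \right)} = - \frac{64839}{20} + \left(209 + 183\right) \left(191 + 30\right) = - \frac{64839}{20} + 392 \cdot 221 = - \frac{64839}{20} + 86632 = \frac{1667801}{20}$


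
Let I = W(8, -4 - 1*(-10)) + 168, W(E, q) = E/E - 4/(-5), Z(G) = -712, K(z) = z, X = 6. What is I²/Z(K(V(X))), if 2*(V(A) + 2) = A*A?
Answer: -720801/17800 ≈ -40.494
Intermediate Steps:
V(A) = -2 + A²/2 (V(A) = -2 + (A*A)/2 = -2 + A²/2)
W(E, q) = 9/5 (W(E, q) = 1 - 4*(-⅕) = 1 + ⅘ = 9/5)
I = 849/5 (I = 9/5 + 168 = 849/5 ≈ 169.80)
I²/Z(K(V(X))) = (849/5)²/(-712) = (720801/25)*(-1/712) = -720801/17800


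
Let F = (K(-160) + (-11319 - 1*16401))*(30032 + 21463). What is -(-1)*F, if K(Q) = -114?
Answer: -1433311830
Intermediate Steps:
F = -1433311830 (F = (-114 + (-11319 - 1*16401))*(30032 + 21463) = (-114 + (-11319 - 16401))*51495 = (-114 - 27720)*51495 = -27834*51495 = -1433311830)
-(-1)*F = -(-1)*(-1433311830) = -1*1433311830 = -1433311830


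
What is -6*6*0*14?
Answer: 0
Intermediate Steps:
-6*6*0*14 = -0*14 = -6*0 = 0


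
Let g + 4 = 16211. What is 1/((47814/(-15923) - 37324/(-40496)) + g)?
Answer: 161204452/2612305062141 ≈ 6.1710e-5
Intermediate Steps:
g = 16207 (g = -4 + 16211 = 16207)
1/((47814/(-15923) - 37324/(-40496)) + g) = 1/((47814/(-15923) - 37324/(-40496)) + 16207) = 1/((47814*(-1/15923) - 37324*(-1/40496)) + 16207) = 1/((-47814/15923 + 9331/10124) + 16207) = 1/(-335491423/161204452 + 16207) = 1/(2612305062141/161204452) = 161204452/2612305062141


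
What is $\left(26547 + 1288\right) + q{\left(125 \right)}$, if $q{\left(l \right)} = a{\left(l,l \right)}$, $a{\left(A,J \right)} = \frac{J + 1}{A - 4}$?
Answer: $\frac{3368161}{121} \approx 27836.0$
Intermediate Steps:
$a{\left(A,J \right)} = \frac{1 + J}{-4 + A}$
$q{\left(l \right)} = \frac{1 + l}{-4 + l}$
$\left(26547 + 1288\right) + q{\left(125 \right)} = \left(26547 + 1288\right) + \frac{1 + 125}{-4 + 125} = 27835 + \frac{1}{121} \cdot 126 = 27835 + \frac{126}{121} = \frac{3368161}{121}$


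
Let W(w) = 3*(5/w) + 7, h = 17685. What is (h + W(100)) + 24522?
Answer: 844283/20 ≈ 42214.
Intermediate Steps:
W(w) = 7 + 15/w (W(w) = 15/w + 7 = 7 + 15/w)
(h + W(100)) + 24522 = (17685 + (7 + 15/100)) + 24522 = (17685 + (7 + 15*(1/100))) + 24522 = (17685 + (7 + 3/20)) + 24522 = (17685 + 143/20) + 24522 = 353843/20 + 24522 = 844283/20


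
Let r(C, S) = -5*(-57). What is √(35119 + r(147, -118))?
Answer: 2*√8851 ≈ 188.16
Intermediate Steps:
r(C, S) = 285
√(35119 + r(147, -118)) = √(35119 + 285) = √35404 = 2*√8851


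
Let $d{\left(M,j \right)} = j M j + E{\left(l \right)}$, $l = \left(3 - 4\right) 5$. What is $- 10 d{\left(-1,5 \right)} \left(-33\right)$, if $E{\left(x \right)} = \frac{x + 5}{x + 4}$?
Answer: $-8250$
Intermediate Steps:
$l = -5$ ($l = \left(-1\right) 5 = -5$)
$E{\left(x \right)} = \frac{5 + x}{4 + x}$
$d{\left(M,j \right)} = M j^{2}$ ($d{\left(M,j \right)} = j M j + \frac{5 - 5}{4 - 5} = M j j + \frac{1}{-1} \cdot 0 = M j^{2} - 0 = M j^{2} + 0 = M j^{2}$)
$- 10 d{\left(-1,5 \right)} \left(-33\right) = - 10 \left(- 5^{2}\right) \left(-33\right) = - 10 \left(\left(-1\right) 25\right) \left(-33\right) = \left(-10\right) \left(-25\right) \left(-33\right) = 250 \left(-33\right) = -8250$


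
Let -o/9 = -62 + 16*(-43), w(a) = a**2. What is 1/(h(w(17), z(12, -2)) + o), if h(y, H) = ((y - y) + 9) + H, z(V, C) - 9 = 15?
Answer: 1/6783 ≈ 0.00014743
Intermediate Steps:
z(V, C) = 24 (z(V, C) = 9 + 15 = 24)
h(y, H) = 9 + H (h(y, H) = (0 + 9) + H = 9 + H)
o = 6750 (o = -9*(-62 + 16*(-43)) = -9*(-62 - 688) = -9*(-750) = 6750)
1/(h(w(17), z(12, -2)) + o) = 1/((9 + 24) + 6750) = 1/(33 + 6750) = 1/6783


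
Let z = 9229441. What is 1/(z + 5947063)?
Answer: 1/15176504 ≈ 6.5891e-8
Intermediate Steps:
1/(z + 5947063) = 1/(9229441 + 5947063) = 1/15176504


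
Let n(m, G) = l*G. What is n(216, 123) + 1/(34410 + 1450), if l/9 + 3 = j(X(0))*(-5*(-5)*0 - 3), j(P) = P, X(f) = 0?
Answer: -119091059/35860 ≈ -3321.0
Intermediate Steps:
l = -27 (l = -27 + 9*(0*(-5*(-5)*0 - 3)) = -27 + 9*(0*(25*0 - 3)) = -27 + 9*(0*(0 - 3)) = -27 + 9*(0*(-3)) = -27 + 9*0 = -27 + 0 = -27)
n(m, G) = -27*G
n(216, 123) + 1/(34410 + 1450) = -27*123 + 1/(34410 + 1450) = -3321 + 1/35860 = -119091059/35860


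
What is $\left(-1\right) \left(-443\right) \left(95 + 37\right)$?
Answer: $58476$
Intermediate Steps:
$\left(-1\right) \left(-443\right) \left(95 + 37\right) = 443 \cdot 132 = 58476$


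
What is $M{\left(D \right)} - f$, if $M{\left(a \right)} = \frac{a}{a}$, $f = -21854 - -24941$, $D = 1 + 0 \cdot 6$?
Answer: $-3086$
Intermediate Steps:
$D = 1$ ($D = 1 + 0 = 1$)
$f = 3087$ ($f = -21854 + 24941 = 3087$)
$M{\left(a \right)} = 1$
$M{\left(D \right)} - f = 1 - 3087 = -3086$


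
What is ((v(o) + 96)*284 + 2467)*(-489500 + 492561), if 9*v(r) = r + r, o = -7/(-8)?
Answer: 820580636/9 ≈ 9.1176e+7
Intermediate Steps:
o = 7/8 (o = -7*(-⅛) = 7/8 ≈ 0.87500)
v(r) = 2*r/9 (v(r) = (r + r)/9 = (2*r)/9 = 2*r/9)
((v(o) + 96)*284 + 2467)*(-489500 + 492561) = (((2/9)*(7/8) + 96)*284 + 2467)*(-489500 + 492561) = ((7/36 + 96)*284 + 2467)*3061 = ((3463/36)*284 + 2467)*3061 = (245873/9 + 2467)*3061 = (268076/9)*3061 = 820580636/9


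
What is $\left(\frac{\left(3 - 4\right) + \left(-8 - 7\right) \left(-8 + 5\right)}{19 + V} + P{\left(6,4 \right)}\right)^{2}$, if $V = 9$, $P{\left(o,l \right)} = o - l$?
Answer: $\frac{625}{49} \approx 12.755$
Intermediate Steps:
$\left(\frac{\left(3 - 4\right) + \left(-8 - 7\right) \left(-8 + 5\right)}{19 + V} + P{\left(6,4 \right)}\right)^{2} = \left(\frac{\left(3 - 4\right) + \left(-8 - 7\right) \left(-8 + 5\right)}{19 + 9} + \left(6 - 4\right)\right)^{2} = \left(\frac{\left(3 - 4\right) - -45}{28} + \left(6 - 4\right)\right)^{2} = \left(\left(-1 + 45\right) \frac{1}{28} + 2\right)^{2} = \left(44 \cdot \frac{1}{28} + 2\right)^{2} = \left(\frac{11}{7} + 2\right)^{2} = \left(\frac{25}{7}\right)^{2} = \frac{625}{49}$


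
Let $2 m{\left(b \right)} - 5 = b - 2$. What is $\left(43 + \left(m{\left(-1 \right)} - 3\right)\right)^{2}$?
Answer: $1681$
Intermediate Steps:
$m{\left(b \right)} = \frac{3}{2} + \frac{b}{2}$ ($m{\left(b \right)} = \frac{5}{2} + \frac{b - 2}{2} = \frac{5}{2} + \frac{-2 + b}{2} = \frac{5}{2} + \left(-1 + \frac{b}{2}\right) = \frac{3}{2} + \frac{b}{2}$)
$\left(43 + \left(m{\left(-1 \right)} - 3\right)\right)^{2} = \left(43 + \left(\left(\frac{3}{2} + \frac{1}{2} \left(-1\right)\right) - 3\right)\right)^{2} = \left(43 + \left(\left(\frac{3}{2} - \frac{1}{2}\right) - 3\right)\right)^{2} = \left(43 + \left(1 - 3\right)\right)^{2} = \left(43 - 2\right)^{2} = 41^{2} = 1681$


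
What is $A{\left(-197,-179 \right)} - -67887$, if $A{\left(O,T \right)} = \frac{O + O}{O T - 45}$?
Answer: $\frac{1195421986}{17609} \approx 67887.0$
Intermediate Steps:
$A{\left(O,T \right)} = \frac{2 O}{-45 + O T}$
$A{\left(-197,-179 \right)} - -67887 = 2 \left(-197\right) \frac{1}{-45 - -35263} - -67887 = 2 \left(-197\right) \frac{1}{-45 + 35263} + 67887 = 2 \left(-197\right) \frac{1}{35218} + 67887 = - \frac{197}{17609} + 67887 = \frac{1195421986}{17609}$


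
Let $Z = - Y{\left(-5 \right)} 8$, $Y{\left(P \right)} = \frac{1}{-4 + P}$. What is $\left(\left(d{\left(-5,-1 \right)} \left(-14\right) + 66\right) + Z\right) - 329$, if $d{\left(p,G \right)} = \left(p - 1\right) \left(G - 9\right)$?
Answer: $- \frac{9919}{9} \approx -1102.1$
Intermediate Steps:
$d{\left(p,G \right)} = \left(-1 + p\right) \left(-9 + G\right)$
$Z = \frac{8}{9}$ ($Z = - \frac{1}{-4 - 5} \cdot 8 = - \frac{1}{-9} \cdot 8 = \left(-1\right) \left(- \frac{1}{9}\right) 8 = \frac{1}{9} \cdot 8 = \frac{8}{9} \approx 0.88889$)
$\left(\left(d{\left(-5,-1 \right)} \left(-14\right) + 66\right) + Z\right) - 329 = \left(\left(\left(9 - -1 - -45 - -5\right) \left(-14\right) + 66\right) + \frac{8}{9}\right) - 329 = \left(\left(\left(9 + 1 + 45 + 5\right) \left(-14\right) + 66\right) + \frac{8}{9}\right) - 329 = \left(\left(60 \left(-14\right) + 66\right) + \frac{8}{9}\right) - 329 = \left(\left(-840 + 66\right) + \frac{8}{9}\right) - 329 = \left(-774 + \frac{8}{9}\right) - 329 = - \frac{6958}{9} - 329 = - \frac{9919}{9}$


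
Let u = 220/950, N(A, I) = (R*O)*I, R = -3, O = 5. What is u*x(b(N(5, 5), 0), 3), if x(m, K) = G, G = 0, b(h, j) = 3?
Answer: 0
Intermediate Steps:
N(A, I) = -15*I (N(A, I) = (-3*5)*I = -15*I)
x(m, K) = 0
u = 22/95 (u = 220*(1/950) = 22/95 ≈ 0.23158)
u*x(b(N(5, 5), 0), 3) = (22/95)*0 = 0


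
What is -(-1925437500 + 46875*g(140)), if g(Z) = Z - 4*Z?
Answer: 1945125000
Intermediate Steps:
g(Z) = -3*Z
-(-1925437500 + 46875*g(140)) = -46875/(1/(-41076 - 3*140)) = -46875/(1/(-41076 - 420)) = -46875/(1/(-41496)) = -46875/(-1/41496) = -46875*(-41496) = 1945125000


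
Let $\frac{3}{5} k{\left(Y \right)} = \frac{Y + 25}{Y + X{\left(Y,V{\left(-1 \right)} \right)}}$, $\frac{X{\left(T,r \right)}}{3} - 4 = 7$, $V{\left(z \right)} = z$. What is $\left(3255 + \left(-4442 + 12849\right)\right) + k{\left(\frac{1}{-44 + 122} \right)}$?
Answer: $\frac{18019741}{1545} \approx 11663.0$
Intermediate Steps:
$X{\left(T,r \right)} = 33$ ($X{\left(T,r \right)} = 12 + 3 \cdot 7 = 12 + 21 = 33$)
$k{\left(Y \right)} = \frac{5 \left(25 + Y\right)}{3 \left(33 + Y\right)}$ ($k{\left(Y \right)} = \frac{5 \frac{Y + 25}{Y + 33}}{3} = \frac{5 \frac{25 + Y}{33 + Y}}{3} = \frac{5 \left(25 + Y\right)}{3 \left(33 + Y\right)}$)
$\left(3255 + \left(-4442 + 12849\right)\right) + k{\left(\frac{1}{-44 + 122} \right)} = \left(3255 + \left(-4442 + 12849\right)\right) + \frac{5 \left(25 + \frac{1}{-44 + 122}\right)}{3 \left(33 + \frac{1}{-44 + 122}\right)} = \left(3255 + 8407\right) + \frac{5 \left(25 + \frac{1}{78}\right)}{3 \left(33 + \frac{1}{78}\right)} = 11662 + \frac{5 \left(25 + \frac{1}{78}\right)}{3 \left(33 + \frac{1}{78}\right)} = 11662 + \frac{5}{3} \frac{1}{\frac{2575}{78}} \cdot \frac{1951}{78} = 11662 + \frac{5}{3} \cdot \frac{78}{2575} \cdot \frac{1951}{78} = 11662 + \frac{1951}{1545} = \frac{18019741}{1545}$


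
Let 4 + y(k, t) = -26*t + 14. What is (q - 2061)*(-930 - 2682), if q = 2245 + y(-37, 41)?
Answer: 3149664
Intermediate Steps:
y(k, t) = 10 - 26*t (y(k, t) = -4 + (-26*t + 14) = -4 + (14 - 26*t) = 10 - 26*t)
q = 1189 (q = 2245 + (10 - 26*41) = 2245 + (10 - 1066) = 2245 - 1056 = 1189)
(q - 2061)*(-930 - 2682) = (1189 - 2061)*(-930 - 2682) = -872*(-3612) = 3149664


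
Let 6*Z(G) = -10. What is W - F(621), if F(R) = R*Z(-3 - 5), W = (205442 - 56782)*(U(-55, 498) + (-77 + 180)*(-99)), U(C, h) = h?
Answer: -1441852305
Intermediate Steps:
Z(G) = -5/3 (Z(G) = (⅙)*(-10) = -5/3)
W = -1441853340 (W = (205442 - 56782)*(498 + (-77 + 180)*(-99)) = 148660*(498 + 103*(-99)) = 148660*(498 - 10197) = 148660*(-9699) = -1441853340)
F(R) = -5*R/3 (F(R) = R*(-5/3) = -5*R/3)
W - F(621) = -1441853340 - (-5)*621/3 = -1441853340 - 1*(-1035) = -1441853340 + 1035 = -1441852305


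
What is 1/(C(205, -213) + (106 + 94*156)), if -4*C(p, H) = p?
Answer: 4/58875 ≈ 6.7941e-5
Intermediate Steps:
C(p, H) = -p/4
1/(C(205, -213) + (106 + 94*156)) = 1/(-¼*205 + (106 + 94*156)) = 1/(-205/4 + (106 + 14664)) = 1/(-205/4 + 14770) = 1/(58875/4) = 4/58875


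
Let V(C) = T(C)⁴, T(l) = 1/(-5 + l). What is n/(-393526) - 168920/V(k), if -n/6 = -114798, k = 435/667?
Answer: -3323720692375561354/55062354683 ≈ -6.0363e+7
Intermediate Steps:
k = 15/23 (k = 435*(1/667) = 15/23 ≈ 0.65217)
V(C) = (-5 + C)⁻⁴ (V(C) = (1/(-5 + C))⁴ = (-5 + C)⁻⁴)
n = 688788 (n = -6*(-114798) = 688788)
n/(-393526) - 168920/V(k) = 688788/(-393526) - 168920*(-5 + 15/23)⁴ = 688788*(-1/393526) - 168920/((-100/23)⁻⁴) = -344394/196763 - 168920/279841/100000000 = -344394/196763 - 168920*100000000/279841 = -344394/196763 - 16892000000000/279841 = -3323720692375561354/55062354683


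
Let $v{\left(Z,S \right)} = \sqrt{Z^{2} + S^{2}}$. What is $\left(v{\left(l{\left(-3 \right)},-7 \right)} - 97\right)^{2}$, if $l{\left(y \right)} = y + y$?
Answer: $\left(97 - \sqrt{85}\right)^{2} \approx 7705.4$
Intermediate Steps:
$l{\left(y \right)} = 2 y$
$v{\left(Z,S \right)} = \sqrt{S^{2} + Z^{2}}$
$\left(v{\left(l{\left(-3 \right)},-7 \right)} - 97\right)^{2} = \left(\sqrt{\left(-7\right)^{2} + \left(2 \left(-3\right)\right)^{2}} - 97\right)^{2} = \left(\sqrt{49 + \left(-6\right)^{2}} - 97\right)^{2} = \left(\sqrt{49 + 36} - 97\right)^{2} = \left(\sqrt{85} - 97\right)^{2} = \left(-97 + \sqrt{85}\right)^{2}$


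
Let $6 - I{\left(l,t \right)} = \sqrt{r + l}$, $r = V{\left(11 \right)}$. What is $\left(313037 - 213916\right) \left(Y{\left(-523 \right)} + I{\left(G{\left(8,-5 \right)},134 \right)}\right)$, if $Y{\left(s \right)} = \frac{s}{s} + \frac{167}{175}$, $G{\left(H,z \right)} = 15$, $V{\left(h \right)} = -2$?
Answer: $\frac{137976432}{175} - 99121 \sqrt{13} \approx 4.3105 \cdot 10^{5}$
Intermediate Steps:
$r = -2$
$I{\left(l,t \right)} = 6 - \sqrt{-2 + l}$
$Y{\left(s \right)} = \frac{342}{175}$ ($Y{\left(s \right)} = 1 + 167 \cdot \frac{1}{175} = 1 + \frac{167}{175} = \frac{342}{175}$)
$\left(313037 - 213916\right) \left(Y{\left(-523 \right)} + I{\left(G{\left(8,-5 \right)},134 \right)}\right) = \left(313037 - 213916\right) \left(\frac{342}{175} + \left(6 - \sqrt{-2 + 15}\right)\right) = 99121 \left(\frac{342}{175} + \left(6 - \sqrt{13}\right)\right) = 99121 \left(\frac{1392}{175} - \sqrt{13}\right) = \frac{137976432}{175} - 99121 \sqrt{13}$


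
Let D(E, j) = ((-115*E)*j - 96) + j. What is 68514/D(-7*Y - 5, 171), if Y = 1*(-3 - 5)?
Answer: -11419/167140 ≈ -0.068320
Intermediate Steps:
Y = -8 (Y = 1*(-8) = -8)
D(E, j) = -96 + j - 115*E*j (D(E, j) = (-115*E*j - 96) + j = (-96 - 115*E*j) + j = -96 + j - 115*E*j)
68514/D(-7*Y - 5, 171) = 68514/(-96 + 171 - 115*(-7*(-8) - 5)*171) = 68514/(-96 + 171 - 115*(56 - 5)*171) = 68514/(-96 + 171 - 115*51*171) = 68514/(-96 + 171 - 1002915) = 68514/(-1002840) = 68514*(-1/1002840) = -11419/167140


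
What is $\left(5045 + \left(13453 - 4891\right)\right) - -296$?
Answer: $13903$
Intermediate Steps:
$\left(5045 + \left(13453 - 4891\right)\right) - -296 = \left(5045 + \left(13453 - 4891\right)\right) + \left(-1518 + 1814\right) = \left(5045 + 8562\right) + 296 = 13607 + 296 = 13903$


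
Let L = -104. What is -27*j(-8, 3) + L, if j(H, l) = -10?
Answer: 166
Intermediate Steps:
-27*j(-8, 3) + L = -27*(-10) - 104 = 270 - 104 = 166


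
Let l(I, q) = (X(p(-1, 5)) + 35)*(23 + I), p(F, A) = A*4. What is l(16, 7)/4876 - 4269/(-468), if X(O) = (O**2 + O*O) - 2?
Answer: 1500815/95082 ≈ 15.784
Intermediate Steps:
p(F, A) = 4*A
X(O) = -2 + 2*O**2 (X(O) = (O**2 + O**2) - 2 = 2*O**2 - 2 = -2 + 2*O**2)
l(I, q) = 19159 + 833*I (l(I, q) = ((-2 + 2*(4*5)**2) + 35)*(23 + I) = ((-2 + 2*20**2) + 35)*(23 + I) = ((-2 + 2*400) + 35)*(23 + I) = ((-2 + 800) + 35)*(23 + I) = (798 + 35)*(23 + I) = 833*(23 + I) = 19159 + 833*I)
l(16, 7)/4876 - 4269/(-468) = (19159 + 833*16)/4876 - 4269/(-468) = (19159 + 13328)*(1/4876) - 4269*(-1/468) = 32487*(1/4876) + 1423/156 = 32487/4876 + 1423/156 = 1500815/95082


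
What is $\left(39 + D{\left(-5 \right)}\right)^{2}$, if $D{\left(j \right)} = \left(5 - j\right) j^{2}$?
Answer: $83521$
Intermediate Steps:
$D{\left(j \right)} = j^{2} \left(5 - j\right)$
$\left(39 + D{\left(-5 \right)}\right)^{2} = \left(39 + \left(-5\right)^{2} \left(5 - -5\right)\right)^{2} = \left(39 + 25 \left(5 + 5\right)\right)^{2} = \left(39 + 25 \cdot 10\right)^{2} = \left(39 + 250\right)^{2} = 289^{2} = 83521$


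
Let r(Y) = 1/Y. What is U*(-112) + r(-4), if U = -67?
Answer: 30015/4 ≈ 7503.8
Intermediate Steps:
U*(-112) + r(-4) = -67*(-112) + 1/(-4) = 7504 - ¼ = 30015/4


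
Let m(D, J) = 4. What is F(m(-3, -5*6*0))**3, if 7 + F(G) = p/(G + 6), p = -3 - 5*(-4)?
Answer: -148877/1000 ≈ -148.88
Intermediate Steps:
p = 17 (p = -3 + 20 = 17)
F(G) = -7 + 17/(6 + G) (F(G) = -7 + 17/(G + 6) = -7 + 17/(6 + G))
F(m(-3, -5*6*0))**3 = ((-25 - 7*4)/(6 + 4))**3 = ((-25 - 28)/10)**3 = ((1/10)*(-53))**3 = (-53/10)**3 = -148877/1000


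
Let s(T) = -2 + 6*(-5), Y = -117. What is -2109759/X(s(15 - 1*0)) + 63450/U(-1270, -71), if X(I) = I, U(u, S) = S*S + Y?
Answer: 2597620929/39392 ≈ 65943.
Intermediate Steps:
s(T) = -32 (s(T) = -2 - 30 = -32)
U(u, S) = -117 + S² (U(u, S) = S*S - 117 = S² - 117 = -117 + S²)
-2109759/X(s(15 - 1*0)) + 63450/U(-1270, -71) = -2109759/(-32) + 63450/(-117 + (-71)²) = -2109759*(-1/32) + 63450/(-117 + 5041) = 2109759/32 + 63450/4924 = 2109759/32 + 63450*(1/4924) = 2109759/32 + 31725/2462 = 2597620929/39392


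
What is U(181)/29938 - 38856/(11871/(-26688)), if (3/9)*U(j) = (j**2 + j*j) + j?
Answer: 3449746045267/39488222 ≈ 87361.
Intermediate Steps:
U(j) = 3*j + 6*j**2 (U(j) = 3*((j**2 + j*j) + j) = 3*((j**2 + j**2) + j) = 3*(2*j**2 + j) = 3*(j + 2*j**2) = 3*j + 6*j**2)
U(181)/29938 - 38856/(11871/(-26688)) = (3*181*(1 + 2*181))/29938 - 38856/(11871/(-26688)) = (3*181*(1 + 362))*(1/29938) - 38856/(11871*(-1/26688)) = (3*181*363)*(1/29938) - 38856/(-3957/8896) = 197109*(1/29938) - 38856*(-8896/3957) = 197109/29938 + 115220992/1319 = 3449746045267/39488222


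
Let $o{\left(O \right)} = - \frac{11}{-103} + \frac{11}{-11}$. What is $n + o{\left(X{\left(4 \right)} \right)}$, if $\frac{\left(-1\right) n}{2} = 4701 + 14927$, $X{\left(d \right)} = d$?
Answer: $- \frac{4043460}{103} \approx -39257.0$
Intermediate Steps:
$n = -39256$ ($n = - 2 \left(4701 + 14927\right) = \left(-2\right) 19628 = -39256$)
$o{\left(O \right)} = - \frac{92}{103}$ ($o{\left(O \right)} = \left(-11\right) \left(- \frac{1}{103}\right) + 11 \left(- \frac{1}{11}\right) = \frac{11}{103} - 1 = - \frac{92}{103}$)
$n + o{\left(X{\left(4 \right)} \right)} = -39256 - \frac{92}{103} = - \frac{4043460}{103}$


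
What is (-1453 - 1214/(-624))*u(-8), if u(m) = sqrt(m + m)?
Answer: -452729*I/78 ≈ -5804.2*I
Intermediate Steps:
u(m) = sqrt(2)*sqrt(m) (u(m) = sqrt(2*m) = sqrt(2)*sqrt(m))
(-1453 - 1214/(-624))*u(-8) = (-1453 - 1214/(-624))*(sqrt(2)*sqrt(-8)) = (-1453 - 1214*(-1/624))*(sqrt(2)*(2*I*sqrt(2))) = (-1453 + 607/312)*(4*I) = -452729*I/78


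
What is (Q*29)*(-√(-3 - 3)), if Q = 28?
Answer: -812*I*√6 ≈ -1989.0*I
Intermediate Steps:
(Q*29)*(-√(-3 - 3)) = (28*29)*(-√(-3 - 3)) = 812*(-√(-6)) = 812*(-I*√6) = -812*I*√6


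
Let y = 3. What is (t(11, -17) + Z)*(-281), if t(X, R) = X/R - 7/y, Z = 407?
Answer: -5790005/51 ≈ -1.1353e+5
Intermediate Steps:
t(X, R) = -7/3 + X/R (t(X, R) = X/R - 7/3 = -7/3 + X/R)
(t(11, -17) + Z)*(-281) = ((-7/3 + 11/(-17)) + 407)*(-281) = ((-7/3 + 11*(-1/17)) + 407)*(-281) = ((-7/3 - 11/17) + 407)*(-281) = (-152/51 + 407)*(-281) = (20605/51)*(-281) = -5790005/51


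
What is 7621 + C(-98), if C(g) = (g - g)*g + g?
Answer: 7523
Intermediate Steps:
C(g) = g (C(g) = 0*g + g = 0 + g = g)
7621 + C(-98) = 7621 - 98 = 7523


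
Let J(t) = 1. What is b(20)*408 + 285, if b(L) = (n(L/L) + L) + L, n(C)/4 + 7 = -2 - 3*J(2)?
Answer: -2979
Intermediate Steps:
n(C) = -48 (n(C) = -28 + 4*(-2 - 3*1) = -28 + 4*(-2 - 3) = -28 + 4*(-5) = -28 - 20 = -48)
b(L) = -48 + 2*L (b(L) = (-48 + L) + L = -48 + 2*L)
b(20)*408 + 285 = (-48 + 2*20)*408 + 285 = (-48 + 40)*408 + 285 = -8*408 + 285 = -3264 + 285 = -2979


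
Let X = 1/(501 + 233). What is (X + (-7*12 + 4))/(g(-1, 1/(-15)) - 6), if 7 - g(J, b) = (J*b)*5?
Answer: -176157/1468 ≈ -120.00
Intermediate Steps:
g(J, b) = 7 - 5*J*b (g(J, b) = 7 - J*b*5 = 7 - 5*J*b)
X = 1/734 ≈ 0.0013624
(X + (-7*12 + 4))/(g(-1, 1/(-15)) - 6) = (1/734 + (-7*12 + 4))/((7 - 5*(-1)/(-15)) - 6) = (1/734 + (-84 + 4))/((7 - 5*(-1)*(-1/15)) - 6) = (1/734 - 80)/((7 - 1/3) - 6) = -58719/(734*(20/3 - 6)) = -58719/(734*2/3) = -58719/734*3/2 = -176157/1468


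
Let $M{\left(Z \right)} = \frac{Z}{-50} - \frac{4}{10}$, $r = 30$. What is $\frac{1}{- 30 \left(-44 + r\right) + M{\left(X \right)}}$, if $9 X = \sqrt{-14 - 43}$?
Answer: $\frac{28323000}{11884330819} + \frac{150 i \sqrt{57}}{11884330819} \approx 0.0023832 + 9.5291 \cdot 10^{-8} i$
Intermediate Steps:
$X = \frac{i \sqrt{57}}{9}$ ($X = \frac{\sqrt{-14 - 43}}{9} = \frac{\sqrt{-57}}{9} = \frac{i \sqrt{57}}{9} \approx 0.83887 i$)
$M{\left(Z \right)} = - \frac{2}{5} - \frac{Z}{50}$ ($M{\left(Z \right)} = Z \left(- \frac{1}{50}\right) - \frac{2}{5} = - \frac{Z}{50} - \frac{2}{5} = - \frac{2}{5} - \frac{Z}{50}$)
$\frac{1}{- 30 \left(-44 + r\right) + M{\left(X \right)}} = \frac{1}{- 30 \left(-44 + 30\right) - \left(\frac{2}{5} + \frac{\frac{1}{9} i \sqrt{57}}{50}\right)} = \frac{1}{\left(-30\right) \left(-14\right) - \left(\frac{2}{5} + \frac{i \sqrt{57}}{450}\right)} = \frac{1}{420 - \left(\frac{2}{5} + \frac{i \sqrt{57}}{450}\right)} = \frac{1}{\frac{2098}{5} - \frac{i \sqrt{57}}{450}}$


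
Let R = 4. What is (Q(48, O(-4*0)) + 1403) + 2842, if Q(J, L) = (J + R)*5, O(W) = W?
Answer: 4505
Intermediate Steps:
Q(J, L) = 20 + 5*J (Q(J, L) = (J + 4)*5 = (4 + J)*5 = 20 + 5*J)
(Q(48, O(-4*0)) + 1403) + 2842 = ((20 + 5*48) + 1403) + 2842 = ((20 + 240) + 1403) + 2842 = (260 + 1403) + 2842 = 1663 + 2842 = 4505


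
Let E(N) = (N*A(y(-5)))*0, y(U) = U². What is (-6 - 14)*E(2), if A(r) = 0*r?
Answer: 0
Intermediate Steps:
A(r) = 0
E(N) = 0 (E(N) = (N*0)*0 = 0*0 = 0)
(-6 - 14)*E(2) = (-6 - 14)*0 = -20*0 = 0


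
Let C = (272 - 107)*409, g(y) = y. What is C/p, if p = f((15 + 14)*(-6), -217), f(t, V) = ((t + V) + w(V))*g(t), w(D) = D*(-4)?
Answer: -22495/27666 ≈ -0.81309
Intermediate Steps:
w(D) = -4*D
f(t, V) = t*(t - 3*V) (f(t, V) = ((t + V) - 4*V)*t = ((V + t) - 4*V)*t = (t - 3*V)*t = t*(t - 3*V))
p = -82998 (p = ((15 + 14)*(-6))*((15 + 14)*(-6) - 3*(-217)) = (29*(-6))*(29*(-6) + 651) = -174*(-174 + 651) = -174*477 = -82998)
C = 67485 (C = 165*409 = 67485)
C/p = 67485/(-82998) = 67485*(-1/82998) = -22495/27666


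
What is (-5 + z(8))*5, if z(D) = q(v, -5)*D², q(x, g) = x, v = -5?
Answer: -1625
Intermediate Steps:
z(D) = -5*D²
(-5 + z(8))*5 = (-5 - 5*8²)*5 = (-5 - 5*64)*5 = (-5 - 320)*5 = -325*5 = -1625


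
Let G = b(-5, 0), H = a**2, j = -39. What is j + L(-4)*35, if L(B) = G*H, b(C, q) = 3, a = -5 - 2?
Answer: 5106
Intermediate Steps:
a = -7
H = 49 (H = (-7)**2 = 49)
G = 3
L(B) = 147 (L(B) = 3*49 = 147)
j + L(-4)*35 = -39 + 147*35 = -39 + 5145 = 5106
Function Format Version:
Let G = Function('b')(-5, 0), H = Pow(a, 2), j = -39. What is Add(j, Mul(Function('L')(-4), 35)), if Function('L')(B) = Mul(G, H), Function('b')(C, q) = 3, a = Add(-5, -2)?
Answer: 5106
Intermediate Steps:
a = -7
H = 49 (H = Pow(-7, 2) = 49)
G = 3
Function('L')(B) = 147 (Function('L')(B) = Mul(3, 49) = 147)
Add(j, Mul(Function('L')(-4), 35)) = Add(-39, Mul(147, 35)) = Add(-39, 5145) = 5106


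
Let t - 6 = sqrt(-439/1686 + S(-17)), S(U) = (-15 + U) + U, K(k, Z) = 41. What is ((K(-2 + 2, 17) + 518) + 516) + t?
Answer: 1081 + 23*I*sqrt(264702)/1686 ≈ 1081.0 + 7.0186*I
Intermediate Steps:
S(U) = -15 + 2*U
t = 6 + 23*I*sqrt(264702)/1686 (t = 6 + sqrt(-439/1686 + (-15 + 2*(-17))) = 6 + sqrt(-439*1/1686 + (-15 - 34)) = 6 + sqrt(-439/1686 - 49) = 6 + sqrt(-83053/1686) = 6 + 23*I*sqrt(264702)/1686 ≈ 6.0 + 7.0186*I)
((K(-2 + 2, 17) + 518) + 516) + t = ((41 + 518) + 516) + (6 + 23*I*sqrt(264702)/1686) = (559 + 516) + (6 + 23*I*sqrt(264702)/1686) = 1075 + (6 + 23*I*sqrt(264702)/1686) = 1081 + 23*I*sqrt(264702)/1686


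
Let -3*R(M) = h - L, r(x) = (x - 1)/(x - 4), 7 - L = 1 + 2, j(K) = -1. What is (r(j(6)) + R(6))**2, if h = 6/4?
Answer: 1369/900 ≈ 1.5211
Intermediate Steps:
L = 4 (L = 7 - (1 + 2) = 7 - 1*3 = 7 - 3 = 4)
h = 3/2 (h = 6*(1/4) = 3/2 ≈ 1.5000)
r(x) = (-1 + x)/(-4 + x)
R(M) = 5/6 (R(M) = -(3/2 - 1*4)/3 = -(3/2 - 4)/3 = -1/3*(-5/2) = 5/6)
(r(j(6)) + R(6))**2 = ((-1 - 1)/(-4 - 1) + 5/6)**2 = (-2/(-5) + 5/6)**2 = (-1/5*(-2) + 5/6)**2 = (2/5 + 5/6)**2 = (37/30)**2 = 1369/900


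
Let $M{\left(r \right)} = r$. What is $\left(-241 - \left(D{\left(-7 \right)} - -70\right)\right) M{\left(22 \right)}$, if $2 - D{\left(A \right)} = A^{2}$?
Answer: $-5808$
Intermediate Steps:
$D{\left(A \right)} = 2 - A^{2}$
$\left(-241 - \left(D{\left(-7 \right)} - -70\right)\right) M{\left(22 \right)} = \left(-241 - \left(\left(2 - \left(-7\right)^{2}\right) - -70\right)\right) 22 = \left(-241 - \left(\left(2 - 49\right) + 70\right)\right) 22 = \left(-241 - \left(-47 + 70\right)\right) 22 = \left(-241 - 23\right) 22 = \left(-264\right) 22 = -5808$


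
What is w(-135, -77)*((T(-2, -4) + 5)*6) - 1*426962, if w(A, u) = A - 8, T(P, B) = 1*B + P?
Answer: -426104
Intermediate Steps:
T(P, B) = B + P
w(A, u) = -8 + A
w(-135, -77)*((T(-2, -4) + 5)*6) - 1*426962 = (-8 - 135)*(((-4 - 2) + 5)*6) - 1*426962 = -143*(-6 + 5)*6 - 426962 = -(-143)*6 - 426962 = -143*(-6) - 426962 = 858 - 426962 = -426104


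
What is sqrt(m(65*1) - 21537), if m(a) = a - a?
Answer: 3*I*sqrt(2393) ≈ 146.75*I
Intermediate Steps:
m(a) = 0
sqrt(m(65*1) - 21537) = sqrt(0 - 21537) = sqrt(-21537) = 3*I*sqrt(2393)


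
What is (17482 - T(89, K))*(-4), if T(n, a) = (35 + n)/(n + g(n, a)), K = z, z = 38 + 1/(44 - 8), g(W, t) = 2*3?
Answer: -6642664/95 ≈ -69923.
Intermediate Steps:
g(W, t) = 6
z = 1369/36 (z = 38 + 1/36 = 1369/36 ≈ 38.028)
K = 1369/36 ≈ 38.028
T(n, a) = (35 + n)/(6 + n) (T(n, a) = (35 + n)/(n + 6) = (35 + n)/(6 + n))
(17482 - T(89, K))*(-4) = (17482 - (35 + 89)/(6 + 89))*(-4) = (17482 - 124/95)*(-4) = (1660666/95)*(-4) = -6642664/95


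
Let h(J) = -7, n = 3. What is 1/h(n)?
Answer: -1/7 ≈ -0.14286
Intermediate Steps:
1/h(n) = 1/(-7) = -1/7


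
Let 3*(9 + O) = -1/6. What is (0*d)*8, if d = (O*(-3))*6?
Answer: 0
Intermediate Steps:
O = -163/18 (O = -9 + (-1/6)/3 = -9 + (-1*⅙)/3 = -9 + (⅓)*(-⅙) = -9 - 1/18 = -163/18 ≈ -9.0556)
d = 163 (d = -163/18*(-3)*6 = (163/6)*6 = 163)
(0*d)*8 = (0*163)*8 = 0*8 = 0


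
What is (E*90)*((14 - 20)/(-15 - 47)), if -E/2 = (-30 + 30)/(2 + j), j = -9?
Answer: 0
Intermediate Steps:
E = 0 (E = -2*(-30 + 30)/(2 - 9) = -0/(-7) = -0*(-1)/7 = -2*0 = 0)
(E*90)*((14 - 20)/(-15 - 47)) = (0*90)*((14 - 20)/(-15 - 47)) = 0*(-6/(-62)) = 0*(-6*(-1/62)) = 0*(3/31) = 0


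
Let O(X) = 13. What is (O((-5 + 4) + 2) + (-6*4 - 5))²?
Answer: 256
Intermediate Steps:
(O((-5 + 4) + 2) + (-6*4 - 5))² = (13 + (-6*4 - 5))² = (13 + (-24 - 5))² = (13 - 29)² = (-16)² = 256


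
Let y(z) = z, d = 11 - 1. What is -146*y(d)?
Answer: -1460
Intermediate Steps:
d = 10
-146*y(d) = -146*10 = -1460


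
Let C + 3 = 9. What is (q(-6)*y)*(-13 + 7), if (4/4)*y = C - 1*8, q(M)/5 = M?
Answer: -360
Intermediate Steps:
C = 6 (C = -3 + 9 = 6)
q(M) = 5*M
y = -2 (y = 6 - 1*8 = 6 - 8 = -2)
(q(-6)*y)*(-13 + 7) = ((5*(-6))*(-2))*(-13 + 7) = -30*(-2)*(-6) = 60*(-6) = -360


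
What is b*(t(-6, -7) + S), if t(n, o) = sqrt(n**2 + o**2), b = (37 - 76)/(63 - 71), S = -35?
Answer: -1365/8 + 39*sqrt(85)/8 ≈ -125.68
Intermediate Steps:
b = 39/8 (b = -39/(-8) = -39*(-1/8) = 39/8 ≈ 4.8750)
b*(t(-6, -7) + S) = 39*(sqrt((-6)**2 + (-7)**2) - 35)/8 = 39*(sqrt(36 + 49) - 35)/8 = 39*(sqrt(85) - 35)/8 = 39*(-35 + sqrt(85))/8 = -1365/8 + 39*sqrt(85)/8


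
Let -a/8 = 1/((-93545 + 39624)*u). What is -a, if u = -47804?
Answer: 2/644409871 ≈ 3.1036e-9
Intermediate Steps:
a = -2/644409871 (a = -8/((-93545 + 39624)*(-47804)) = -8*(-1)/((-53921)*47804) = -(-8)*(-1)/(53921*47804) = -8*1/2577639484 = -2/644409871 ≈ -3.1036e-9)
-a = -1*(-2/644409871) = 2/644409871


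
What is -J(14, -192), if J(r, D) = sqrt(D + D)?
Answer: -8*I*sqrt(6) ≈ -19.596*I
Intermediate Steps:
J(r, D) = sqrt(2)*sqrt(D) (J(r, D) = sqrt(2*D) = sqrt(2)*sqrt(D))
-J(14, -192) = -sqrt(2)*sqrt(-192) = -sqrt(2)*8*I*sqrt(3) = -8*I*sqrt(6)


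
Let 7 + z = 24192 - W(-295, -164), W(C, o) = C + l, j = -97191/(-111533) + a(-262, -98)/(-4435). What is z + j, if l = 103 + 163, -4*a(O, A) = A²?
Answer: 11978126207788/494648855 ≈ 24215.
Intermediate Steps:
a(O, A) = -A²/4
j = 698832818/494648855 (j = -97191/(-111533) - ¼*(-98)²/(-4435) = -97191*(-1/111533) - ¼*9604*(-1/4435) = 97191/111533 - 2401*(-1/4435) = 97191/111533 + 2401/4435 = 698832818/494648855 ≈ 1.4128)
l = 266
W(C, o) = 266 + C (W(C, o) = C + 266 = 266 + C)
z = 24214 (z = -7 + (24192 - (266 - 295)) = -7 + (24192 - 1*(-29)) = -7 + (24192 + 29) = -7 + 24221 = 24214)
z + j = 24214 + 698832818/494648855 = 11978126207788/494648855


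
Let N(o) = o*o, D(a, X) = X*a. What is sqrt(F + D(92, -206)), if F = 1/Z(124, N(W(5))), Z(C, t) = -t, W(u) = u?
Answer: I*sqrt(473801)/5 ≈ 137.67*I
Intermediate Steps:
N(o) = o**2
F = -1/25 (F = 1/(-1*5**2) = 1/(-1*25) = 1/(-25) = -1/25 ≈ -0.040000)
sqrt(F + D(92, -206)) = sqrt(-1/25 - 206*92) = sqrt(-1/25 - 18952) = sqrt(-473801/25) = I*sqrt(473801)/5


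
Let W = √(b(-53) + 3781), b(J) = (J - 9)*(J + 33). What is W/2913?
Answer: √5021/2913 ≈ 0.024325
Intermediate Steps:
b(J) = (-9 + J)*(33 + J)
W = √5021 (W = √((-297 + (-53)² + 24*(-53)) + 3781) = √((-297 + 2809 - 1272) + 3781) = √(1240 + 3781) = √5021 ≈ 70.859)
W/2913 = √5021/2913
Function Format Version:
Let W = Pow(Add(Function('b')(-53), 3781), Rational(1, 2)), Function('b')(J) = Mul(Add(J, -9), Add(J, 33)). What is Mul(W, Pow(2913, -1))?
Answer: Mul(Rational(1, 2913), Pow(5021, Rational(1, 2))) ≈ 0.024325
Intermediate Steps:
Function('b')(J) = Mul(Add(-9, J), Add(33, J))
W = Pow(5021, Rational(1, 2)) (W = Pow(Add(Add(-297, Pow(-53, 2), Mul(24, -53)), 3781), Rational(1, 2)) = Pow(Add(Add(-297, 2809, -1272), 3781), Rational(1, 2)) = Pow(Add(1240, 3781), Rational(1, 2)) = Pow(5021, Rational(1, 2)) ≈ 70.859)
Mul(W, Pow(2913, -1)) = Mul(Pow(5021, Rational(1, 2)), Pow(2913, -1)) = Mul(Pow(5021, Rational(1, 2)), Rational(1, 2913)) = Mul(Rational(1, 2913), Pow(5021, Rational(1, 2)))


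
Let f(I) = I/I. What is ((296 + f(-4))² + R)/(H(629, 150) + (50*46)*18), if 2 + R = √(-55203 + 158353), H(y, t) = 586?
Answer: 12601/5998 + 5*√4126/41986 ≈ 2.1085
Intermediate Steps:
f(I) = 1
R = -2 + 5*√4126 (R = -2 + √(-55203 + 158353) = -2 + √103150 = -2 + 5*√4126 ≈ 319.17)
((296 + f(-4))² + R)/(H(629, 150) + (50*46)*18) = ((296 + 1)² + (-2 + 5*√4126))/(586 + (50*46)*18) = (297² + (-2 + 5*√4126))/(586 + 2300*18) = (88209 + (-2 + 5*√4126))/(586 + 41400) = (88207 + 5*√4126)/41986 = (88207 + 5*√4126)*(1/41986) = 12601/5998 + 5*√4126/41986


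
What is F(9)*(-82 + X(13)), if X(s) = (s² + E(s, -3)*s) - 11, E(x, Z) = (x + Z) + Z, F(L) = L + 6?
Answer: 2505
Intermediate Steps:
F(L) = 6 + L
E(x, Z) = x + 2*Z (E(x, Z) = (Z + x) + Z = x + 2*Z)
X(s) = -11 + s² + s*(-6 + s) (X(s) = (s² + (s + 2*(-3))*s) - 11 = (s² + (s - 6)*s) - 11 = (s² + (-6 + s)*s) - 11 = (s² + s*(-6 + s)) - 11 = -11 + s² + s*(-6 + s))
F(9)*(-82 + X(13)) = (6 + 9)*(-82 + (-11 + 13² + 13*(-6 + 13))) = 15*(-82 + (-11 + 169 + 13*7)) = 15*(-82 + (-11 + 169 + 91)) = 15*(-82 + 249) = 15*167 = 2505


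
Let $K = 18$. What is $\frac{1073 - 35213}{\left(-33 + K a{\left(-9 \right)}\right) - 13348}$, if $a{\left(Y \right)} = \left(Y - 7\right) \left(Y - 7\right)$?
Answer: $\frac{34140}{8773} \approx 3.8915$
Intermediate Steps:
$a{\left(Y \right)} = \left(-7 + Y\right)^{2}$ ($a{\left(Y \right)} = \left(-7 + Y\right) \left(-7 + Y\right) = \left(-7 + Y\right)^{2}$)
$\frac{1073 - 35213}{\left(-33 + K a{\left(-9 \right)}\right) - 13348} = \frac{1073 - 35213}{\left(-33 + 18 \left(-7 - 9\right)^{2}\right) - 13348} = - \frac{34140}{\left(-33 + 18 \left(-16\right)^{2}\right) - 13348} = - \frac{34140}{\left(-33 + 18 \cdot 256\right) - 13348} = - \frac{34140}{\left(-33 + 4608\right) - 13348} = - \frac{34140}{4575 - 13348} = - \frac{34140}{-8773} = \left(-34140\right) \left(- \frac{1}{8773}\right) = \frac{34140}{8773}$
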